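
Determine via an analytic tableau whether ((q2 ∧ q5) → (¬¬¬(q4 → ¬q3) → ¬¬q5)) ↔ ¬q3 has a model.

Initial set: {(((q2 ∧ q5) → (¬¬¬(q4 → ¬q3) → ¬¬q5)) ↔ ¬q3)}.
(((q2 ∧ q5) → (¬¬¬(q4 → ¬q3) → ¬¬q5)) ↔ ¬q3): β-rule — branch into ((q2 ∧ q5) → (¬¬¬(q4 → ¬q3) → ¬¬q5)), ¬q3  //  ¬((q2 ∧ q5) → (¬¬¬(q4 → ¬q3) → ¬¬q5)), ¬¬q3.
  branch 1 (add ((q2 ∧ q5) → (¬¬¬(q4 → ¬q3) → ¬¬q5)), ¬q3):
    ((q2 ∧ q5) → (¬¬¬(q4 → ¬q3) → ¬¬q5)): β-rule — branch into ¬(q2 ∧ q5)  //  (¬¬¬(q4 → ¬q3) → ¬¬q5).
      branch 1.1 (add ¬(q2 ∧ q5)):
        ¬(q2 ∧ q5): β-rule — branch into ¬q2  //  ¬q5.
          branch 1.1.1 (add ¬q2):
            ○ open, literals {q2=F, q3=F}.
          branch 1.1.2 (add ¬q5):
            ○ open, literals {q3=F, q5=F}.
      branch 1.2 (add (¬¬¬(q4 → ¬q3) → ¬¬q5)):
        (¬¬¬(q4 → ¬q3) → ¬¬q5): β-rule — branch into ¬¬¬¬(q4 → ¬q3)  //  ¬¬q5.
          branch 1.2.1 (add ¬¬¬¬(q4 → ¬q3)):
            ¬¬¬¬(q4 → ¬q3): drop double negation, giving ¬¬(q4 → ¬q3).
            ¬¬(q4 → ¬q3): β-rule — branch into ¬q4  //  ¬q3.
              branch 1.2.1.1 (add ¬q4):
                ○ open, literals {q3=F, q4=F}.
              branch 1.2.1.2 (add ¬q3):
                ○ open, literals {q3=F}.
          branch 1.2.2 (add ¬¬q5):
            ¬¬q5: drop double negation, giving q5.
            ○ open, literals {q3=F, q5=T}.
  branch 2 (add ¬((q2 ∧ q5) → (¬¬¬(q4 → ¬q3) → ¬¬q5)), ¬¬q3):
    ¬((q2 ∧ q5) → (¬¬¬(q4 → ¬q3) → ¬¬q5)): α-rule — add (q2 ∧ q5), ¬(¬¬¬(q4 → ¬q3) → ¬¬q5).
    (q2 ∧ q5): α-rule — add q2, q5.
    ¬(¬¬¬(q4 → ¬q3) → ¬¬q5): α-rule — add ¬¬¬(q4 → ¬q3), ¬¬¬q5.
    ¬¬¬(q4 → ¬q3): drop double negation, giving ¬(q4 → ¬q3).
    ¬¬¬q5: drop double negation, giving ¬q5.
    × closes — contains both q5 and ¬q5.
1 branch closed, 5 open.
An open branch gives a satisfying assignment: q2=F, q3=F.

Satisfiable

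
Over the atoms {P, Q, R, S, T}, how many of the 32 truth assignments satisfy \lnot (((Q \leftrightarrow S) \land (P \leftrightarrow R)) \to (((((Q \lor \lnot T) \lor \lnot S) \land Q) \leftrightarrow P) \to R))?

2

Initial set: {T \lnot (((Q \leftrightarrow S) \land (P \leftrightarrow R)) \to (((((Q \lor \lnot T) \lor \lnot S) \land Q) \leftrightarrow P) \to R))}.
T \lnot (((Q \leftrightarrow S) \land (P \leftrightarrow R)) \to (((((Q \lor \lnot T) \lor \lnot S) \land Q) \leftrightarrow P) \to R)): α-rule — add T ((Q \leftrightarrow S) \land (P \leftrightarrow R)), F (((((Q \lor \lnot T) \lor \lnot S) \land Q) \leftrightarrow P) \to R).
T ((Q \leftrightarrow S) \land (P \leftrightarrow R)): α-rule — add T (Q \leftrightarrow S), T (P \leftrightarrow R).
F (((((Q \lor \lnot T) \lor \lnot S) \land Q) \leftrightarrow P) \to R): α-rule — add T ((((Q \lor \lnot T) \lor \lnot S) \land Q) \leftrightarrow P), F R.
T (Q \leftrightarrow S): β-rule — branch into T Q, T S  //  F Q, F S.
  branch 1 (add T Q, T S):
    T (P \leftrightarrow R): β-rule — branch into T P, T R  //  F P, F R.
      branch 1.1 (add T P, T R):
        × closes — contains both R and \lnot R.
      branch 1.2 (add F P, F R):
        T ((((Q \lor \lnot T) \lor \lnot S) \land Q) \leftrightarrow P): β-rule — branch into T (((Q \lor \lnot T) \lor \lnot S) \land Q), T P  //  F (((Q \lor \lnot T) \lor \lnot S) \land Q), F P.
          branch 1.2.1 (add T (((Q \lor \lnot T) \lor \lnot S) \land Q), T P):
            × closes — contains both P and \lnot P.
          branch 1.2.2 (add F (((Q \lor \lnot T) \lor \lnot S) \land Q), F P):
            F (((Q \lor \lnot T) \lor \lnot S) \land Q): β-rule — branch into F ((Q \lor \lnot T) \lor \lnot S)  //  F Q.
              branch 1.2.2.1 (add F ((Q \lor \lnot T) \lor \lnot S)):
                F ((Q \lor \lnot T) \lor \lnot S): α-rule — add F (Q \lor \lnot T), F \lnot S.
                F (Q \lor \lnot T): α-rule — add F Q, F \lnot T.
                × closes — contains both Q and \lnot Q.
              branch 1.2.2.2 (add F Q):
                × closes — contains both Q and \lnot Q.
  branch 2 (add F Q, F S):
    T (P \leftrightarrow R): β-rule — branch into T P, T R  //  F P, F R.
      branch 2.1 (add T P, T R):
        × closes — contains both R and \lnot R.
      branch 2.2 (add F P, F R):
        T ((((Q \lor \lnot T) \lor \lnot S) \land Q) \leftrightarrow P): β-rule — branch into T (((Q \lor \lnot T) \lor \lnot S) \land Q), T P  //  F (((Q \lor \lnot T) \lor \lnot S) \land Q), F P.
          branch 2.2.1 (add T (((Q \lor \lnot T) \lor \lnot S) \land Q), T P):
            × closes — contains both P and \lnot P.
          branch 2.2.2 (add F (((Q \lor \lnot T) \lor \lnot S) \land Q), F P):
            F (((Q \lor \lnot T) \lor \lnot S) \land Q): β-rule — branch into F ((Q \lor \lnot T) \lor \lnot S)  //  F Q.
              branch 2.2.2.1 (add F ((Q \lor \lnot T) \lor \lnot S)):
                F ((Q \lor \lnot T) \lor \lnot S): α-rule — add F (Q \lor \lnot T), F \lnot S.
                × closes — contains both S and \lnot S.
              branch 2.2.2.2 (add F Q):
                ○ open, literals {P=F, Q=F, R=F, S=F}.
7 branches closed, 1 open.
Each open branch fixes some atoms; the unmentioned ones are free. Counting distinct full assignments: branch {P=F, Q=F, R=F, S=F} (T) contributes 2 new. Total: 2.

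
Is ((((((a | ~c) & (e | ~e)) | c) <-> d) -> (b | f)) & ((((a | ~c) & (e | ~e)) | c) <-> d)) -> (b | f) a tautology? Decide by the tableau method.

Assume the negation and expand:
Initial set: {~(((((((a | ~c) & (e | ~e)) | c) <-> d) -> (b | f)) & ((((a | ~c) & (e | ~e)) | c) <-> d)) -> (b | f))}.
~(((((((a | ~c) & (e | ~e)) | c) <-> d) -> (b | f)) & ((((a | ~c) & (e | ~e)) | c) <-> d)) -> (b | f)): α-rule — add ((((((a | ~c) & (e | ~e)) | c) <-> d) -> (b | f)) & ((((a | ~c) & (e | ~e)) | c) <-> d)), ~(b | f).
((((((a | ~c) & (e | ~e)) | c) <-> d) -> (b | f)) & ((((a | ~c) & (e | ~e)) | c) <-> d)): α-rule — add (((((a | ~c) & (e | ~e)) | c) <-> d) -> (b | f)), ((((a | ~c) & (e | ~e)) | c) <-> d).
~(b | f): α-rule — add ~b, ~f.
(((((a | ~c) & (e | ~e)) | c) <-> d) -> (b | f)): β-rule — branch into ~((((a | ~c) & (e | ~e)) | c) <-> d)  //  (b | f).
  branch 1 (add ~((((a | ~c) & (e | ~e)) | c) <-> d)):
    ((((a | ~c) & (e | ~e)) | c) <-> d): β-rule — branch into (((a | ~c) & (e | ~e)) | c), d  //  ~(((a | ~c) & (e | ~e)) | c), ~d.
      branch 1.1 (add (((a | ~c) & (e | ~e)) | c), d):
        ~((((a | ~c) & (e | ~e)) | c) <-> d): β-rule — branch into (((a | ~c) & (e | ~e)) | c), ~d  //  ~(((a | ~c) & (e | ~e)) | c), d.
          branch 1.1.1 (add (((a | ~c) & (e | ~e)) | c), ~d):
            × closes — contains both d and ~d.
          branch 1.1.2 (add ~(((a | ~c) & (e | ~e)) | c), d):
            ~(((a | ~c) & (e | ~e)) | c): α-rule — add ~((a | ~c) & (e | ~e)), ~c.
            (((a | ~c) & (e | ~e)) | c): β-rule — branch into ((a | ~c) & (e | ~e))  //  c.
              branch 1.1.2.1 (add ((a | ~c) & (e | ~e))):
                ((a | ~c) & (e | ~e)): α-rule — add (a | ~c), (e | ~e).
                ~((a | ~c) & (e | ~e)): β-rule — branch into ~(a | ~c)  //  ~(e | ~e).
                  branch 1.1.2.1.1 (add ~(a | ~c)):
                    ~(a | ~c): α-rule — add ~a, ~~c.
                    × closes — contains both c and ~c.
                  branch 1.1.2.1.2 (add ~(e | ~e)):
                    ~(e | ~e): α-rule — add ~e, ~~e.
                    × closes — contains both e and ~e.
              branch 1.1.2.2 (add c):
                × closes — contains both c and ~c.
      branch 1.2 (add ~(((a | ~c) & (e | ~e)) | c), ~d):
        ~(((a | ~c) & (e | ~e)) | c): α-rule — add ~((a | ~c) & (e | ~e)), ~c.
        ~((((a | ~c) & (e | ~e)) | c) <-> d): β-rule — branch into (((a | ~c) & (e | ~e)) | c), ~d  //  ~(((a | ~c) & (e | ~e)) | c), d.
          branch 1.2.1 (add (((a | ~c) & (e | ~e)) | c), ~d):
            ~((a | ~c) & (e | ~e)): β-rule — branch into ~(a | ~c)  //  ~(e | ~e).
              branch 1.2.1.1 (add ~(a | ~c)):
                ~(a | ~c): α-rule — add ~a, ~~c.
                × closes — contains both c and ~c.
              branch 1.2.1.2 (add ~(e | ~e)):
                ~(e | ~e): α-rule — add ~e, ~~e.
                × closes — contains both e and ~e.
          branch 1.2.2 (add ~(((a | ~c) & (e | ~e)) | c), d):
            × closes — contains both d and ~d.
  branch 2 (add (b | f)):
    ((((a | ~c) & (e | ~e)) | c) <-> d): β-rule — branch into (((a | ~c) & (e | ~e)) | c), d  //  ~(((a | ~c) & (e | ~e)) | c), ~d.
      branch 2.1 (add (((a | ~c) & (e | ~e)) | c), d):
        (b | f): β-rule — branch into b  //  f.
          branch 2.1.1 (add b):
            × closes — contains both b and ~b.
          branch 2.1.2 (add f):
            × closes — contains both f and ~f.
      branch 2.2 (add ~(((a | ~c) & (e | ~e)) | c), ~d):
        ~(((a | ~c) & (e | ~e)) | c): α-rule — add ~((a | ~c) & (e | ~e)), ~c.
        (b | f): β-rule — branch into b  //  f.
          branch 2.2.1 (add b):
            × closes — contains both b and ~b.
          branch 2.2.2 (add f):
            × closes — contains both f and ~f.
All 11 branches close.
Every branch closed, so the negation is unsatisfiable and the formula is valid.

Valid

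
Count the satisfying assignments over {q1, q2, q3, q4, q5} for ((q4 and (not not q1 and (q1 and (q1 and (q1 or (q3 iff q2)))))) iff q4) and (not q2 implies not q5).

Initial set: {(((q4 and (not not q1 and (q1 and (q1 and (q1 or (q3 iff q2)))))) iff q4) and (not q2 implies not q5))}.
(((q4 and (not not q1 and (q1 and (q1 and (q1 or (q3 iff q2)))))) iff q4) and (not q2 implies not q5)): α-rule — add ((q4 and (not not q1 and (q1 and (q1 and (q1 or (q3 iff q2)))))) iff q4), (not q2 implies not q5).
((q4 and (not not q1 and (q1 and (q1 and (q1 or (q3 iff q2)))))) iff q4): β-rule — branch into (q4 and (not not q1 and (q1 and (q1 and (q1 or (q3 iff q2)))))), q4  //  not (q4 and (not not q1 and (q1 and (q1 and (q1 or (q3 iff q2)))))), not q4.
  branch 1 (add (q4 and (not not q1 and (q1 and (q1 and (q1 or (q3 iff q2)))))), q4):
    (q4 and (not not q1 and (q1 and (q1 and (q1 or (q3 iff q2)))))): α-rule — add q4, (not not q1 and (q1 and (q1 and (q1 or (q3 iff q2))))).
    (not not q1 and (q1 and (q1 and (q1 or (q3 iff q2))))): α-rule — add not not q1, (q1 and (q1 and (q1 or (q3 iff q2)))).
    not not q1: drop double negation, giving q1.
    (q1 and (q1 and (q1 or (q3 iff q2)))): α-rule — add q1, (q1 and (q1 or (q3 iff q2))).
    (q1 and (q1 or (q3 iff q2))): α-rule — add q1, (q1 or (q3 iff q2)).
    (not q2 implies not q5): β-rule — branch into not not q2  //  not q5.
      branch 1.1 (add not not q2):
        (q1 or (q3 iff q2)): β-rule — branch into q1  //  (q3 iff q2).
          branch 1.1.1 (add q1):
            ○ open, literals {q1=T, q2=T, q4=T}.
          branch 1.1.2 (add (q3 iff q2)):
            (q3 iff q2): β-rule — branch into q3, q2  //  not q3, not q2.
              branch 1.1.2.1 (add q3, q2):
                ○ open, literals {q1=T, q2=T, q3=T, q4=T}.
              branch 1.1.2.2 (add not q3, not q2):
                × closes — contains both q2 and not q2.
      branch 1.2 (add not q5):
        (q1 or (q3 iff q2)): β-rule — branch into q1  //  (q3 iff q2).
          branch 1.2.1 (add q1):
            ○ open, literals {q1=T, q4=T, q5=F}.
          branch 1.2.2 (add (q3 iff q2)):
            (q3 iff q2): β-rule — branch into q3, q2  //  not q3, not q2.
              branch 1.2.2.1 (add q3, q2):
                ○ open, literals {q1=T, q2=T, q3=T, q4=T, q5=F}.
              branch 1.2.2.2 (add not q3, not q2):
                ○ open, literals {q1=T, q2=F, q3=F, q4=T, q5=F}.
  branch 2 (add not (q4 and (not not q1 and (q1 and (q1 and (q1 or (q3 iff q2)))))), not q4):
    (not q2 implies not q5): β-rule — branch into not not q2  //  not q5.
      branch 2.1 (add not not q2):
        not (q4 and (not not q1 and (q1 and (q1 and (q1 or (q3 iff q2)))))): β-rule — branch into not q4  //  not (not not q1 and (q1 and (q1 and (q1 or (q3 iff q2))))).
          branch 2.1.1 (add not q4):
            ○ open, literals {q2=T, q4=F}.
          branch 2.1.2 (add not (not not q1 and (q1 and (q1 and (q1 or (q3 iff q2)))))):
            not (not not q1 and (q1 and (q1 and (q1 or (q3 iff q2))))): β-rule — branch into not not not q1  //  not (q1 and (q1 and (q1 or (q3 iff q2)))).
              branch 2.1.2.1 (add not not not q1):
                not not not q1: drop double negation, giving not q1.
                ○ open, literals {q1=F, q2=T, q4=F}.
              branch 2.1.2.2 (add not (q1 and (q1 and (q1 or (q3 iff q2))))):
                not (q1 and (q1 and (q1 or (q3 iff q2)))): β-rule — branch into not q1  //  not (q1 and (q1 or (q3 iff q2))).
                  branch 2.1.2.2.1 (add not q1):
                    ○ open, literals {q1=F, q2=T, q4=F}.
                  branch 2.1.2.2.2 (add not (q1 and (q1 or (q3 iff q2)))):
                    not (q1 and (q1 or (q3 iff q2))): β-rule — branch into not q1  //  not (q1 or (q3 iff q2)).
                      branch 2.1.2.2.2.1 (add not q1):
                        ○ open, literals {q1=F, q2=T, q4=F}.
                      branch 2.1.2.2.2.2 (add not (q1 or (q3 iff q2))):
                        not (q1 or (q3 iff q2)): α-rule — add not q1, not (q3 iff q2).
                        not (q3 iff q2): β-rule — branch into q3, not q2  //  not q3, q2.
                          branch 2.1.2.2.2.2.1 (add q3, not q2):
                            × closes — contains both q2 and not q2.
                          branch 2.1.2.2.2.2.2 (add not q3, q2):
                            ○ open, literals {q1=F, q2=T, q3=F, q4=F}.
      branch 2.2 (add not q5):
        not (q4 and (not not q1 and (q1 and (q1 and (q1 or (q3 iff q2)))))): β-rule — branch into not q4  //  not (not not q1 and (q1 and (q1 and (q1 or (q3 iff q2))))).
          branch 2.2.1 (add not q4):
            ○ open, literals {q4=F, q5=F}.
          branch 2.2.2 (add not (not not q1 and (q1 and (q1 and (q1 or (q3 iff q2)))))):
            not (not not q1 and (q1 and (q1 and (q1 or (q3 iff q2))))): β-rule — branch into not not not q1  //  not (q1 and (q1 and (q1 or (q3 iff q2)))).
              branch 2.2.2.1 (add not not not q1):
                not not not q1: drop double negation, giving not q1.
                ○ open, literals {q1=F, q4=F, q5=F}.
              branch 2.2.2.2 (add not (q1 and (q1 and (q1 or (q3 iff q2))))):
                not (q1 and (q1 and (q1 or (q3 iff q2)))): β-rule — branch into not q1  //  not (q1 and (q1 or (q3 iff q2))).
                  branch 2.2.2.2.1 (add not q1):
                    ○ open, literals {q1=F, q4=F, q5=F}.
                  branch 2.2.2.2.2 (add not (q1 and (q1 or (q3 iff q2)))):
                    not (q1 and (q1 or (q3 iff q2))): β-rule — branch into not q1  //  not (q1 or (q3 iff q2)).
                      branch 2.2.2.2.2.1 (add not q1):
                        ○ open, literals {q1=F, q4=F, q5=F}.
                      branch 2.2.2.2.2.2 (add not (q1 or (q3 iff q2))):
                        not (q1 or (q3 iff q2)): α-rule — add not q1, not (q3 iff q2).
                        not (q3 iff q2): β-rule — branch into q3, not q2  //  not q3, q2.
                          branch 2.2.2.2.2.2.1 (add q3, not q2):
                            ○ open, literals {q1=F, q2=F, q3=T, q4=F, q5=F}.
                          branch 2.2.2.2.2.2.2 (add not q3, q2):
                            ○ open, literals {q1=F, q2=T, q3=F, q4=F, q5=F}.
2 branches closed, 16 open.
Each open branch fixes some atoms; the unmentioned ones are free. Counting distinct full assignments: branch {q1=T, q2=T, q4=T} (q3, q5) contributes 4 new; branch {q1=T, q2=T, q3=T, q4=T} (q5) contributes 0 new; branch {q1=T, q4=T, q5=F} (q2, q3) contributes 2 new; branch {q1=T, q2=T, q3=T, q4=T, q5=F} (none free) contributes 0 new; branch {q1=T, q2=F, q3=F, q4=T, q5=F} (none free) contributes 0 new; branch {q2=T, q4=F} (q1, q3, q5) contributes 8 new; branch {q1=F, q2=T, q4=F} (q3, q5) contributes 0 new; branch {q1=F, q2=T, q4=F} (q3, q5) contributes 0 new; branch {q1=F, q2=T, q4=F} (q3, q5) contributes 0 new; branch {q1=F, q2=T, q3=F, q4=F} (q5) contributes 0 new; branch {q4=F, q5=F} (q1, q2, q3) contributes 4 new; branch {q1=F, q4=F, q5=F} (q2, q3) contributes 0 new; branch {q1=F, q4=F, q5=F} (q2, q3) contributes 0 new; branch {q1=F, q4=F, q5=F} (q2, q3) contributes 0 new; branch {q1=F, q2=F, q3=T, q4=F, q5=F} (none free) contributes 0 new; branch {q1=F, q2=T, q3=F, q4=F, q5=F} (none free) contributes 0 new. Total: 18.

18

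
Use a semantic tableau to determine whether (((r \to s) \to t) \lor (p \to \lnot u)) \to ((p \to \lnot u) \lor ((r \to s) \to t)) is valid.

Valid

Assume the negation and expand:
Initial set: {\lnot ((((r \to s) \to t) \lor (p \to \lnot u)) \to ((p \to \lnot u) \lor ((r \to s) \to t)))}.
\lnot ((((r \to s) \to t) \lor (p \to \lnot u)) \to ((p \to \lnot u) \lor ((r \to s) \to t))): α-rule — add (((r \to s) \to t) \lor (p \to \lnot u)), \lnot ((p \to \lnot u) \lor ((r \to s) \to t)).
\lnot ((p \to \lnot u) \lor ((r \to s) \to t)): α-rule — add \lnot (p \to \lnot u), \lnot ((r \to s) \to t).
\lnot (p \to \lnot u): α-rule — add p, \lnot \lnot u.
\lnot ((r \to s) \to t): α-rule — add (r \to s), \lnot t.
(((r \to s) \to t) \lor (p \to \lnot u)): β-rule — branch into ((r \to s) \to t)  //  (p \to \lnot u).
  branch 1 (add ((r \to s) \to t)):
    (r \to s): β-rule — branch into \lnot r  //  s.
      branch 1.1 (add \lnot r):
        ((r \to s) \to t): β-rule — branch into \lnot (r \to s)  //  t.
          branch 1.1.1 (add \lnot (r \to s)):
            \lnot (r \to s): α-rule — add r, \lnot s.
            × closes — contains both r and \lnot r.
          branch 1.1.2 (add t):
            × closes — contains both t and \lnot t.
      branch 1.2 (add s):
        ((r \to s) \to t): β-rule — branch into \lnot (r \to s)  //  t.
          branch 1.2.1 (add \lnot (r \to s)):
            \lnot (r \to s): α-rule — add r, \lnot s.
            × closes — contains both s and \lnot s.
          branch 1.2.2 (add t):
            × closes — contains both t and \lnot t.
  branch 2 (add (p \to \lnot u)):
    (r \to s): β-rule — branch into \lnot r  //  s.
      branch 2.1 (add \lnot r):
        (p \to \lnot u): β-rule — branch into \lnot p  //  \lnot u.
          branch 2.1.1 (add \lnot p):
            × closes — contains both p and \lnot p.
          branch 2.1.2 (add \lnot u):
            × closes — contains both u and \lnot u.
      branch 2.2 (add s):
        (p \to \lnot u): β-rule — branch into \lnot p  //  \lnot u.
          branch 2.2.1 (add \lnot p):
            × closes — contains both p and \lnot p.
          branch 2.2.2 (add \lnot u):
            × closes — contains both u and \lnot u.
All 8 branches close.
Every branch closed, so the negation is unsatisfiable and the formula is valid.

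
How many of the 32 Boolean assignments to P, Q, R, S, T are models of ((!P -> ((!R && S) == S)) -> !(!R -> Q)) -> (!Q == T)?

Initial set: {T (((!P -> ((!R && S) == S)) -> !(!R -> Q)) -> (!Q == T))}.
T (((!P -> ((!R && S) == S)) -> !(!R -> Q)) -> (!Q == T)): β-rule — branch into F ((!P -> ((!R && S) == S)) -> !(!R -> Q))  //  T (!Q == T).
  branch 1 (add F ((!P -> ((!R && S) == S)) -> !(!R -> Q))):
    F ((!P -> ((!R && S) == S)) -> !(!R -> Q)): α-rule — add T (!P -> ((!R && S) == S)), F !(!R -> Q).
    T (!P -> ((!R && S) == S)): β-rule — branch into F !P  //  T ((!R && S) == S).
      branch 1.1 (add F !P):
        F !(!R -> Q): β-rule — branch into F !R  //  T Q.
          branch 1.1.1 (add F !R):
            ○ open, literals {P=1, R=1}.
          branch 1.1.2 (add T Q):
            ○ open, literals {P=1, Q=1}.
      branch 1.2 (add T ((!R && S) == S)):
        F !(!R -> Q): β-rule — branch into F !R  //  T Q.
          branch 1.2.1 (add F !R):
            T ((!R && S) == S): β-rule — branch into T (!R && S), T S  //  F (!R && S), F S.
              branch 1.2.1.1 (add T (!R && S), T S):
                T (!R && S): α-rule — add T !R, T S.
                × closes — contains both R and !R.
              branch 1.2.1.2 (add F (!R && S), F S):
                F (!R && S): β-rule — branch into F !R  //  F S.
                  branch 1.2.1.2.1 (add F !R):
                    ○ open, literals {R=1, S=0}.
                  branch 1.2.1.2.2 (add F S):
                    ○ open, literals {R=1, S=0}.
          branch 1.2.2 (add T Q):
            T ((!R && S) == S): β-rule — branch into T (!R && S), T S  //  F (!R && S), F S.
              branch 1.2.2.1 (add T (!R && S), T S):
                T (!R && S): α-rule — add T !R, T S.
                ○ open, literals {Q=1, R=0, S=1}.
              branch 1.2.2.2 (add F (!R && S), F S):
                F (!R && S): β-rule — branch into F !R  //  F S.
                  branch 1.2.2.2.1 (add F !R):
                    ○ open, literals {Q=1, R=1, S=0}.
                  branch 1.2.2.2.2 (add F S):
                    ○ open, literals {Q=1, S=0}.
  branch 2 (add T (!Q == T)):
    T (!Q == T): β-rule — branch into T !Q, T T  //  F !Q, F T.
      branch 2.1 (add T !Q, T T):
        ○ open, literals {Q=0, T=1}.
      branch 2.2 (add F !Q, F T):
        ○ open, literals {Q=1, T=0}.
1 branch closed, 9 open.
Each open branch fixes some atoms; the unmentioned ones are free. Counting distinct full assignments: branch {P=1, R=1} (Q, S, T) contributes 8 new; branch {P=1, Q=1} (R, S, T) contributes 4 new; branch {R=1, S=0} (P, Q, T) contributes 4 new; branch {R=1, S=0} (P, Q, T) contributes 0 new; branch {Q=1, R=0, S=1} (P, T) contributes 2 new; branch {Q=1, R=1, S=0} (P, T) contributes 0 new; branch {Q=1, S=0} (P, R, T) contributes 2 new; branch {Q=0, T=1} (P, R, S) contributes 5 new; branch {Q=1, T=0} (P, R, S) contributes 1 new. Total: 26.

26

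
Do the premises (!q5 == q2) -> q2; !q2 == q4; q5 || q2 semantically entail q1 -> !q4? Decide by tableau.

Yes

Initial set: {((!q5 == q2) -> q2); (!q2 == q4); (q5 || q2); !(q1 -> !q4)}.
!(q1 -> !q4): α-rule — add q1, !!q4.
((!q5 == q2) -> q2): β-rule — branch into !(!q5 == q2)  //  q2.
  branch 1 (add !(!q5 == q2)):
    (!q2 == q4): β-rule — branch into !q2, q4  //  !!q2, !q4.
      branch 1.1 (add !q2, q4):
        (q5 || q2): β-rule — branch into q5  //  q2.
          branch 1.1.1 (add q5):
            !(!q5 == q2): β-rule — branch into !q5, !q2  //  !!q5, q2.
              branch 1.1.1.1 (add !q5, !q2):
                × closes — contains both q5 and !q5.
              branch 1.1.1.2 (add !!q5, q2):
                × closes — contains both q2 and !q2.
          branch 1.1.2 (add q2):
            × closes — contains both q2 and !q2.
      branch 1.2 (add !!q2, !q4):
        × closes — contains both q4 and !q4.
  branch 2 (add q2):
    (!q2 == q4): β-rule — branch into !q2, q4  //  !!q2, !q4.
      branch 2.1 (add !q2, q4):
        × closes — contains both q2 and !q2.
      branch 2.2 (add !!q2, !q4):
        × closes — contains both q4 and !q4.
All 6 branches close.
Every branch closed, so the premises entail the conclusion.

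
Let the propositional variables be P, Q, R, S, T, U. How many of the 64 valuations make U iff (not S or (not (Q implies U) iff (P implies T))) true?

28

Initial set: {(U iff (not S or (not (Q implies U) iff (P implies T))))}.
(U iff (not S or (not (Q implies U) iff (P implies T)))): β-rule — branch into U, (not S or (not (Q implies U) iff (P implies T)))  //  not U, not (not S or (not (Q implies U) iff (P implies T))).
  branch 1 (add U, (not S or (not (Q implies U) iff (P implies T)))):
    (not S or (not (Q implies U) iff (P implies T))): β-rule — branch into not S  //  (not (Q implies U) iff (P implies T)).
      branch 1.1 (add not S):
        ○ open, literals {S=0, U=1}.
      branch 1.2 (add (not (Q implies U) iff (P implies T))):
        (not (Q implies U) iff (P implies T)): β-rule — branch into not (Q implies U), (P implies T)  //  not not (Q implies U), not (P implies T).
          branch 1.2.1 (add not (Q implies U), (P implies T)):
            not (Q implies U): α-rule — add Q, not U.
            × closes — contains both U and not U.
          branch 1.2.2 (add not not (Q implies U), not (P implies T)):
            not (P implies T): α-rule — add P, not T.
            not not (Q implies U): β-rule — branch into not Q  //  U.
              branch 1.2.2.1 (add not Q):
                ○ open, literals {P=1, Q=0, T=0, U=1}.
              branch 1.2.2.2 (add U):
                ○ open, literals {P=1, T=0, U=1}.
  branch 2 (add not U, not (not S or (not (Q implies U) iff (P implies T)))):
    not (not S or (not (Q implies U) iff (P implies T))): α-rule — add not not S, not (not (Q implies U) iff (P implies T)).
    not (not (Q implies U) iff (P implies T)): β-rule — branch into not (Q implies U), not (P implies T)  //  not not (Q implies U), (P implies T).
      branch 2.1 (add not (Q implies U), not (P implies T)):
        not (Q implies U): α-rule — add Q, not U.
        not (P implies T): α-rule — add P, not T.
        ○ open, literals {P=1, Q=1, S=1, T=0, U=0}.
      branch 2.2 (add not not (Q implies U), (P implies T)):
        not not (Q implies U): β-rule — branch into not Q  //  U.
          branch 2.2.1 (add not Q):
            (P implies T): β-rule — branch into not P  //  T.
              branch 2.2.1.1 (add not P):
                ○ open, literals {P=0, Q=0, S=1, U=0}.
              branch 2.2.1.2 (add T):
                ○ open, literals {Q=0, S=1, T=1, U=0}.
          branch 2.2.2 (add U):
            × closes — contains both U and not U.
2 branches closed, 6 open.
Each open branch fixes some atoms; the unmentioned ones are free. Counting distinct full assignments: branch {S=0, U=1} (P, Q, R, T) contributes 16 new; branch {P=1, Q=0, T=0, U=1} (R, S) contributes 2 new; branch {P=1, T=0, U=1} (Q, R, S) contributes 2 new; branch {P=1, Q=1, S=1, T=0, U=0} (R) contributes 2 new; branch {P=0, Q=0, S=1, U=0} (R, T) contributes 4 new; branch {Q=0, S=1, T=1, U=0} (P, R) contributes 2 new. Total: 28.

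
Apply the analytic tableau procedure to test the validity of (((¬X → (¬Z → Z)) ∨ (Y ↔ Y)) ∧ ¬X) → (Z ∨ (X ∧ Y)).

Not valid

Assume the negation and expand:
Initial set: {¬((((¬X → (¬Z → Z)) ∨ (Y ↔ Y)) ∧ ¬X) → (Z ∨ (X ∧ Y)))}.
¬((((¬X → (¬Z → Z)) ∨ (Y ↔ Y)) ∧ ¬X) → (Z ∨ (X ∧ Y))): α-rule — add (((¬X → (¬Z → Z)) ∨ (Y ↔ Y)) ∧ ¬X), ¬(Z ∨ (X ∧ Y)).
(((¬X → (¬Z → Z)) ∨ (Y ↔ Y)) ∧ ¬X): α-rule — add ((¬X → (¬Z → Z)) ∨ (Y ↔ Y)), ¬X.
¬(Z ∨ (X ∧ Y)): α-rule — add ¬Z, ¬(X ∧ Y).
((¬X → (¬Z → Z)) ∨ (Y ↔ Y)): β-rule — branch into (¬X → (¬Z → Z))  //  (Y ↔ Y).
  branch 1 (add (¬X → (¬Z → Z))):
    ¬(X ∧ Y): β-rule — branch into ¬X  //  ¬Y.
      branch 1.1 (add ¬X):
        (¬X → (¬Z → Z)): β-rule — branch into ¬¬X  //  (¬Z → Z).
          branch 1.1.1 (add ¬¬X):
            × closes — contains both X and ¬X.
          branch 1.1.2 (add (¬Z → Z)):
            (¬Z → Z): β-rule — branch into ¬¬Z  //  Z.
              branch 1.1.2.1 (add ¬¬Z):
                × closes — contains both Z and ¬Z.
              branch 1.1.2.2 (add Z):
                × closes — contains both Z and ¬Z.
      branch 1.2 (add ¬Y):
        (¬X → (¬Z → Z)): β-rule — branch into ¬¬X  //  (¬Z → Z).
          branch 1.2.1 (add ¬¬X):
            × closes — contains both X and ¬X.
          branch 1.2.2 (add (¬Z → Z)):
            (¬Z → Z): β-rule — branch into ¬¬Z  //  Z.
              branch 1.2.2.1 (add ¬¬Z):
                × closes — contains both Z and ¬Z.
              branch 1.2.2.2 (add Z):
                × closes — contains both Z and ¬Z.
  branch 2 (add (Y ↔ Y)):
    ¬(X ∧ Y): β-rule — branch into ¬X  //  ¬Y.
      branch 2.1 (add ¬X):
        (Y ↔ Y): β-rule — branch into Y, Y  //  ¬Y, ¬Y.
          branch 2.1.1 (add Y, Y):
            ○ open, literals {X=0, Y=1, Z=0}.
          branch 2.1.2 (add ¬Y, ¬Y):
            ○ open, literals {X=0, Y=0, Z=0}.
      branch 2.2 (add ¬Y):
        (Y ↔ Y): β-rule — branch into Y, Y  //  ¬Y, ¬Y.
          branch 2.2.1 (add Y, Y):
            × closes — contains both Y and ¬Y.
          branch 2.2.2 (add ¬Y, ¬Y):
            ○ open, literals {X=0, Y=0, Z=0}.
7 branches closed, 3 open.
An open branch gives a countermodel: X=0, Y=1, Z=0 (unmentioned atoms arbitrary); under it the original formula is false.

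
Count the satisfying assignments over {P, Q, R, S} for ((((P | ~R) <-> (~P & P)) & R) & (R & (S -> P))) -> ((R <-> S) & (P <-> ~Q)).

Initial set: {T (((((P | ~R) <-> (~P & P)) & R) & (R & (S -> P))) -> ((R <-> S) & (P <-> ~Q)))}.
T (((((P | ~R) <-> (~P & P)) & R) & (R & (S -> P))) -> ((R <-> S) & (P <-> ~Q))): β-rule — branch into F ((((P | ~R) <-> (~P & P)) & R) & (R & (S -> P)))  //  T ((R <-> S) & (P <-> ~Q)).
  branch 1 (add F ((((P | ~R) <-> (~P & P)) & R) & (R & (S -> P)))):
    F ((((P | ~R) <-> (~P & P)) & R) & (R & (S -> P))): β-rule — branch into F (((P | ~R) <-> (~P & P)) & R)  //  F (R & (S -> P)).
      branch 1.1 (add F (((P | ~R) <-> (~P & P)) & R)):
        F (((P | ~R) <-> (~P & P)) & R): β-rule — branch into F ((P | ~R) <-> (~P & P))  //  F R.
          branch 1.1.1 (add F ((P | ~R) <-> (~P & P))):
            F ((P | ~R) <-> (~P & P)): β-rule — branch into T (P | ~R), F (~P & P)  //  F (P | ~R), T (~P & P).
              branch 1.1.1.1 (add T (P | ~R), F (~P & P)):
                T (P | ~R): β-rule — branch into T P  //  T ~R.
                  branch 1.1.1.1.1 (add T P):
                    F (~P & P): β-rule — branch into F ~P  //  F P.
                      branch 1.1.1.1.1.1 (add F ~P):
                        ○ open, literals {P=1}.
                      branch 1.1.1.1.1.2 (add F P):
                        × closes — contains both P and ~P.
                  branch 1.1.1.1.2 (add T ~R):
                    F (~P & P): β-rule — branch into F ~P  //  F P.
                      branch 1.1.1.1.2.1 (add F ~P):
                        ○ open, literals {P=1, R=0}.
                      branch 1.1.1.1.2.2 (add F P):
                        ○ open, literals {P=0, R=0}.
              branch 1.1.1.2 (add F (P | ~R), T (~P & P)):
                F (P | ~R): α-rule — add F P, F ~R.
                T (~P & P): α-rule — add T ~P, T P.
                × closes — contains both P and ~P.
          branch 1.1.2 (add F R):
            ○ open, literals {R=0}.
      branch 1.2 (add F (R & (S -> P))):
        F (R & (S -> P)): β-rule — branch into F R  //  F (S -> P).
          branch 1.2.1 (add F R):
            ○ open, literals {R=0}.
          branch 1.2.2 (add F (S -> P)):
            F (S -> P): α-rule — add T S, F P.
            ○ open, literals {P=0, S=1}.
  branch 2 (add T ((R <-> S) & (P <-> ~Q))):
    T ((R <-> S) & (P <-> ~Q)): α-rule — add T (R <-> S), T (P <-> ~Q).
    T (R <-> S): β-rule — branch into T R, T S  //  F R, F S.
      branch 2.1 (add T R, T S):
        T (P <-> ~Q): β-rule — branch into T P, T ~Q  //  F P, F ~Q.
          branch 2.1.1 (add T P, T ~Q):
            ○ open, literals {P=1, Q=0, R=1, S=1}.
          branch 2.1.2 (add F P, F ~Q):
            ○ open, literals {P=0, Q=1, R=1, S=1}.
      branch 2.2 (add F R, F S):
        T (P <-> ~Q): β-rule — branch into T P, T ~Q  //  F P, F ~Q.
          branch 2.2.1 (add T P, T ~Q):
            ○ open, literals {P=1, Q=0, R=0, S=0}.
          branch 2.2.2 (add F P, F ~Q):
            ○ open, literals {P=0, Q=1, R=0, S=0}.
2 branches closed, 10 open.
Each open branch fixes some atoms; the unmentioned ones are free. Counting distinct full assignments: branch {P=1} (Q, R, S) contributes 8 new; branch {P=1, R=0} (Q, S) contributes 0 new; branch {P=0, R=0} (Q, S) contributes 4 new; branch {R=0} (P, Q, S) contributes 0 new; branch {R=0} (P, Q, S) contributes 0 new; branch {P=0, S=1} (Q, R) contributes 2 new; branch {P=1, Q=0, R=1, S=1} (none free) contributes 0 new; branch {P=0, Q=1, R=1, S=1} (none free) contributes 0 new; branch {P=1, Q=0, R=0, S=0} (none free) contributes 0 new; branch {P=0, Q=1, R=0, S=0} (none free) contributes 0 new. Total: 14.

14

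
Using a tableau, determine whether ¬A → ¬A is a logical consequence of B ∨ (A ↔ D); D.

Yes

Initial set: {(B ∨ (A ↔ D)); D; ¬(¬A → ¬A)}.
¬(¬A → ¬A): α-rule — add ¬A, ¬¬A.
× closes — contains both A and ¬A.
All 1 branch closes.
Every branch closed, so the premises entail the conclusion.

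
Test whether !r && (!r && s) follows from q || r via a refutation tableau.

Initial set: {(q || r); !(!r && (!r && s))}.
(q || r): β-rule — branch into q  //  r.
  branch 1 (add q):
    !(!r && (!r && s)): β-rule — branch into !!r  //  !(!r && s).
      branch 1.1 (add !!r):
        ○ open, literals {q=true, r=true}.
      branch 1.2 (add !(!r && s)):
        !(!r && s): β-rule — branch into !!r  //  !s.
          branch 1.2.1 (add !!r):
            ○ open, literals {q=true, r=true}.
          branch 1.2.2 (add !s):
            ○ open, literals {q=true, s=false}.
  branch 2 (add r):
    !(!r && (!r && s)): β-rule — branch into !!r  //  !(!r && s).
      branch 2.1 (add !!r):
        ○ open, literals {r=true}.
      branch 2.2 (add !(!r && s)):
        !(!r && s): β-rule — branch into !!r  //  !s.
          branch 2.2.1 (add !!r):
            ○ open, literals {r=true}.
          branch 2.2.2 (add !s):
            ○ open, literals {r=true, s=false}.
0 branches closed, 6 open.
An open branch gives a countermodel: q=true, r=true (unmentioned atoms arbitrary); the premises hold there but the conclusion fails.

No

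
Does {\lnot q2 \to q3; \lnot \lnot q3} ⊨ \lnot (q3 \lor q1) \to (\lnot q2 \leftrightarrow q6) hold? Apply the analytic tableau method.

Initial set: {(\lnot q2 \to q3); \lnot \lnot q3; \lnot (\lnot (q3 \lor q1) \to (\lnot q2 \leftrightarrow q6))}.
\lnot \lnot q3: drop double negation, giving q3.
\lnot (\lnot (q3 \lor q1) \to (\lnot q2 \leftrightarrow q6)): α-rule — add \lnot (q3 \lor q1), \lnot (\lnot q2 \leftrightarrow q6).
\lnot (q3 \lor q1): α-rule — add \lnot q3, \lnot q1.
× closes — contains both q3 and \lnot q3.
All 1 branch closes.
Every branch closed, so the premises entail the conclusion.

Yes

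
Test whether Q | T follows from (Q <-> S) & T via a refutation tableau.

Yes

Initial set: {T ((Q <-> S) & T); F (Q | T)}.
T ((Q <-> S) & T): α-rule — add T (Q <-> S), T T.
F (Q | T): α-rule — add F Q, F T.
× closes — contains both T and ~T.
All 1 branch closes.
Every branch closed, so the premises entail the conclusion.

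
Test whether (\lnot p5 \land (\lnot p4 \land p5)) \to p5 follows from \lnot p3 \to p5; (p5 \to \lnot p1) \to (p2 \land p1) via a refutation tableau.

Initial set: {(\lnot p3 \to p5); ((p5 \to \lnot p1) \to (p2 \land p1)); \lnot ((\lnot p5 \land (\lnot p4 \land p5)) \to p5)}.
\lnot ((\lnot p5 \land (\lnot p4 \land p5)) \to p5): α-rule — add (\lnot p5 \land (\lnot p4 \land p5)), \lnot p5.
(\lnot p5 \land (\lnot p4 \land p5)): α-rule — add \lnot p5, (\lnot p4 \land p5).
(\lnot p4 \land p5): α-rule — add \lnot p4, p5.
× closes — contains both p5 and \lnot p5.
All 1 branch closes.
Every branch closed, so the premises entail the conclusion.

Yes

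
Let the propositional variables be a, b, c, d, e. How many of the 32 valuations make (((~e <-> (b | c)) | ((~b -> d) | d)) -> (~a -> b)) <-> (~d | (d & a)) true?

Initial set: {((((~e <-> (b | c)) | ((~b -> d) | d)) -> (~a -> b)) <-> (~d | (d & a)))}.
((((~e <-> (b | c)) | ((~b -> d) | d)) -> (~a -> b)) <-> (~d | (d & a))): β-rule — branch into (((~e <-> (b | c)) | ((~b -> d) | d)) -> (~a -> b)), (~d | (d & a))  //  ~(((~e <-> (b | c)) | ((~b -> d) | d)) -> (~a -> b)), ~(~d | (d & a)).
  branch 1 (add (((~e <-> (b | c)) | ((~b -> d) | d)) -> (~a -> b)), (~d | (d & a))):
    (((~e <-> (b | c)) | ((~b -> d) | d)) -> (~a -> b)): β-rule — branch into ~((~e <-> (b | c)) | ((~b -> d) | d))  //  (~a -> b).
      branch 1.1 (add ~((~e <-> (b | c)) | ((~b -> d) | d))):
        ~((~e <-> (b | c)) | ((~b -> d) | d)): α-rule — add ~(~e <-> (b | c)), ~((~b -> d) | d).
        ~((~b -> d) | d): α-rule — add ~(~b -> d), ~d.
        ~(~b -> d): α-rule — add ~b, ~d.
        (~d | (d & a)): β-rule — branch into ~d  //  (d & a).
          branch 1.1.1 (add ~d):
            ~(~e <-> (b | c)): β-rule — branch into ~e, ~(b | c)  //  ~~e, (b | c).
              branch 1.1.1.1 (add ~e, ~(b | c)):
                ~(b | c): α-rule — add ~b, ~c.
                ○ open, literals {b=false, c=false, d=false, e=false}.
              branch 1.1.1.2 (add ~~e, (b | c)):
                (b | c): β-rule — branch into b  //  c.
                  branch 1.1.1.2.1 (add b):
                    × closes — contains both b and ~b.
                  branch 1.1.1.2.2 (add c):
                    ○ open, literals {b=false, c=true, d=false, e=true}.
          branch 1.1.2 (add (d & a)):
            (d & a): α-rule — add d, a.
            × closes — contains both d and ~d.
      branch 1.2 (add (~a -> b)):
        (~d | (d & a)): β-rule — branch into ~d  //  (d & a).
          branch 1.2.1 (add ~d):
            (~a -> b): β-rule — branch into ~~a  //  b.
              branch 1.2.1.1 (add ~~a):
                ○ open, literals {a=true, d=false}.
              branch 1.2.1.2 (add b):
                ○ open, literals {b=true, d=false}.
          branch 1.2.2 (add (d & a)):
            (d & a): α-rule — add d, a.
            (~a -> b): β-rule — branch into ~~a  //  b.
              branch 1.2.2.1 (add ~~a):
                ○ open, literals {a=true, d=true}.
              branch 1.2.2.2 (add b):
                ○ open, literals {a=true, b=true, d=true}.
  branch 2 (add ~(((~e <-> (b | c)) | ((~b -> d) | d)) -> (~a -> b)), ~(~d | (d & a))):
    ~(((~e <-> (b | c)) | ((~b -> d) | d)) -> (~a -> b)): α-rule — add ((~e <-> (b | c)) | ((~b -> d) | d)), ~(~a -> b).
    ~(~d | (d & a)): α-rule — add ~~d, ~(d & a).
    ~(~a -> b): α-rule — add ~a, ~b.
    ((~e <-> (b | c)) | ((~b -> d) | d)): β-rule — branch into (~e <-> (b | c))  //  ((~b -> d) | d).
      branch 2.1 (add (~e <-> (b | c))):
        ~(d & a): β-rule — branch into ~d  //  ~a.
          branch 2.1.1 (add ~d):
            × closes — contains both d and ~d.
          branch 2.1.2 (add ~a):
            (~e <-> (b | c)): β-rule — branch into ~e, (b | c)  //  ~~e, ~(b | c).
              branch 2.1.2.1 (add ~e, (b | c)):
                (b | c): β-rule — branch into b  //  c.
                  branch 2.1.2.1.1 (add b):
                    × closes — contains both b and ~b.
                  branch 2.1.2.1.2 (add c):
                    ○ open, literals {a=false, b=false, c=true, d=true, e=false}.
              branch 2.1.2.2 (add ~~e, ~(b | c)):
                ~(b | c): α-rule — add ~b, ~c.
                ○ open, literals {a=false, b=false, c=false, d=true, e=true}.
      branch 2.2 (add ((~b -> d) | d)):
        ~(d & a): β-rule — branch into ~d  //  ~a.
          branch 2.2.1 (add ~d):
            × closes — contains both d and ~d.
          branch 2.2.2 (add ~a):
            ((~b -> d) | d): β-rule — branch into (~b -> d)  //  d.
              branch 2.2.2.1 (add (~b -> d)):
                (~b -> d): β-rule — branch into ~~b  //  d.
                  branch 2.2.2.1.1 (add ~~b):
                    × closes — contains both b and ~b.
                  branch 2.2.2.1.2 (add d):
                    ○ open, literals {a=false, b=false, d=true}.
              branch 2.2.2.2 (add d):
                ○ open, literals {a=false, b=false, d=true}.
6 branches closed, 10 open.
Each open branch fixes some atoms; the unmentioned ones are free. Counting distinct full assignments: branch {b=false, c=false, d=false, e=false} (a) contributes 2 new; branch {b=false, c=true, d=false, e=true} (a) contributes 2 new; branch {a=true, d=false} (b, c, e) contributes 6 new; branch {b=true, d=false} (a, c, e) contributes 4 new; branch {a=true, d=true} (b, c, e) contributes 8 new; branch {a=true, b=true, d=true} (c, e) contributes 0 new; branch {a=false, b=false, c=true, d=true, e=false} (none free) contributes 1 new; branch {a=false, b=false, c=false, d=true, e=true} (none free) contributes 1 new; branch {a=false, b=false, d=true} (c, e) contributes 2 new; branch {a=false, b=false, d=true} (c, e) contributes 0 new. Total: 26.

26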